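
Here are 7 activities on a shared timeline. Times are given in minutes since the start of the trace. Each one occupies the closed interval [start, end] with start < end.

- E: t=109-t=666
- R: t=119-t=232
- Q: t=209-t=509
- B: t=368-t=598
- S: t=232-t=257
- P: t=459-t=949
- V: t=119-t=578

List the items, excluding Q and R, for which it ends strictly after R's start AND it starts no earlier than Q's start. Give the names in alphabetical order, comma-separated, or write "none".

B, P, S

Conditions: its end is strictly after R's start (X.end > t=119) AND its start is no earlier than Q's start (X.start >= t=209).
B: end t=598 > t=119? ✓; start t=368 >= t=209? ✓ → yes.
E: end t=666 > t=119? ✓; start t=109 >= t=209? ✗ → no.
P: end t=949 > t=119? ✓; start t=459 >= t=209? ✓ → yes.
S: end t=257 > t=119? ✓; start t=232 >= t=209? ✓ → yes.
V: end t=578 > t=119? ✓; start t=119 >= t=209? ✗ → no.
Result: B, P, S.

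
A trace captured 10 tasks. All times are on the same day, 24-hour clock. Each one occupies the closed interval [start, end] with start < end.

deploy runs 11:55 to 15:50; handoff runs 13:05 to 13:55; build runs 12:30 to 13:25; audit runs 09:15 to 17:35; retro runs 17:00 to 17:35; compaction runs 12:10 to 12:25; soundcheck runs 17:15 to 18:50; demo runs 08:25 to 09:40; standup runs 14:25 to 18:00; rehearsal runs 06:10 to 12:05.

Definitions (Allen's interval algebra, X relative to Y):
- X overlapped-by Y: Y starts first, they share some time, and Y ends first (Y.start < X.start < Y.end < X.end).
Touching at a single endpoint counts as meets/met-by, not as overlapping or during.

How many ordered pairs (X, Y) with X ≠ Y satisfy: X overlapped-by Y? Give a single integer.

Checking all 90 ordered pairs for relation 'overlapped-by'; matching pairs in alphabetical order:
(audit, demo): audit overlapped-by demo ✓
(audit, rehearsal): audit overlapped-by rehearsal ✓
(deploy, rehearsal): deploy overlapped-by rehearsal ✓
(handoff, build): handoff overlapped-by build ✓
(soundcheck, audit): soundcheck overlapped-by audit ✓
(soundcheck, retro): soundcheck overlapped-by retro ✓
(soundcheck, standup): soundcheck overlapped-by standup ✓
(standup, audit): standup overlapped-by audit ✓
(standup, deploy): standup overlapped-by deploy ✓
Count: 9.

9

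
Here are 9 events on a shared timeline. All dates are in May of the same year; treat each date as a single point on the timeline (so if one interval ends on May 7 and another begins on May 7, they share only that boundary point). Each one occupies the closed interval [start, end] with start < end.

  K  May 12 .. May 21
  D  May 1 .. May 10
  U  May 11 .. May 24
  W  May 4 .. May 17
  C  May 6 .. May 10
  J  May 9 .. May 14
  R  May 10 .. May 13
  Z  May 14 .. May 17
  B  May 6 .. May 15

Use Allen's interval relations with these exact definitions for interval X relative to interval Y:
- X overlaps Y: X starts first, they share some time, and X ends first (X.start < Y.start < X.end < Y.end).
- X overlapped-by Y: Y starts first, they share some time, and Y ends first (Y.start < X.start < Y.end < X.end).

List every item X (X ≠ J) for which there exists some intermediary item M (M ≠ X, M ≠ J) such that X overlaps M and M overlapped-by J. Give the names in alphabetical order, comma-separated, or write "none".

B, R, W

Target J = [May 9, May 14].
Intermediaries M with M overlapped-by J: K, U.
Via K — items with X overlaps K: B, R, W.
Via U — items with X overlaps U: B, R, W.
Union: B, R, W.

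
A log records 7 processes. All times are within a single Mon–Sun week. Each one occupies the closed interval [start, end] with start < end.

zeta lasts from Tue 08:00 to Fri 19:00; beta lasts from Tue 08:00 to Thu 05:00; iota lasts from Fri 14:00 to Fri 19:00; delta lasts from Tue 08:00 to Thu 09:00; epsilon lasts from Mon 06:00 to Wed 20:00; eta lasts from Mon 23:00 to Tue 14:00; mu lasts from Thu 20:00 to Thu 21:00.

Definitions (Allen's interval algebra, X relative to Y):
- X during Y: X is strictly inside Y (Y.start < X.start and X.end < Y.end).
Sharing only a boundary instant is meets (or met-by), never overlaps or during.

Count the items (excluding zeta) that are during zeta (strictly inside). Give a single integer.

Target zeta = [Tue 08:00, Fri 19:00].
beta [Tue 08:00, Thu 05:00] → starts → no.
delta [Tue 08:00, Thu 09:00] → starts → no.
epsilon [Mon 06:00, Wed 20:00] → overlaps → no.
eta [Mon 23:00, Tue 14:00] → overlaps → no.
iota [Fri 14:00, Fri 19:00] → finishes → no.
mu [Thu 20:00, Thu 21:00] → during → counts.
Total: 1.

1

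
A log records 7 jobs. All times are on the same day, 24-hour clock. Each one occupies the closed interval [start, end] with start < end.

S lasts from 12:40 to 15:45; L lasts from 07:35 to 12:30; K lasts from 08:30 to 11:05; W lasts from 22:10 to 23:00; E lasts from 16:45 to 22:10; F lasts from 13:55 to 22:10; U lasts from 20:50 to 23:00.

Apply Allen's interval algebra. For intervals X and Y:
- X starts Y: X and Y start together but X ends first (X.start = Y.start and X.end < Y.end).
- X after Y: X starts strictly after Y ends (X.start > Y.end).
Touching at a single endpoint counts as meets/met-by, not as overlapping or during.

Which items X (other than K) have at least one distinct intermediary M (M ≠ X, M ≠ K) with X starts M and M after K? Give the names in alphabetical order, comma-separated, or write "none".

none

Target K = [08:30, 11:05].
Intermediaries M with M after K: E, F, S, U, W.
Via E — items with X starts E: none.
Via F — items with X starts F: none.
Via S — items with X starts S: none.
Via U — items with X starts U: none.
Via W — items with X starts W: none.
Union: none.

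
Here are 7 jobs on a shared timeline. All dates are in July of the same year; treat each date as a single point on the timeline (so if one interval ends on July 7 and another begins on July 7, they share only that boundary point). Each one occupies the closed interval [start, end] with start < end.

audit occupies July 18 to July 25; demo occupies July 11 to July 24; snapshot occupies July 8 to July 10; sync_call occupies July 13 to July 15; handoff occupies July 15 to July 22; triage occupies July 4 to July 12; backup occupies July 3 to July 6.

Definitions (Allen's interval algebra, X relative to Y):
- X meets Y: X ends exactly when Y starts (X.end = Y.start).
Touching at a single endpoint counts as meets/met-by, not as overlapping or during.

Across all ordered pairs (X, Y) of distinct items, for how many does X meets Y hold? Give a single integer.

1

Checking all 42 ordered pairs for relation 'meets'; matching pairs in alphabetical order:
(sync_call, handoff): sync_call meets handoff ✓
Count: 1.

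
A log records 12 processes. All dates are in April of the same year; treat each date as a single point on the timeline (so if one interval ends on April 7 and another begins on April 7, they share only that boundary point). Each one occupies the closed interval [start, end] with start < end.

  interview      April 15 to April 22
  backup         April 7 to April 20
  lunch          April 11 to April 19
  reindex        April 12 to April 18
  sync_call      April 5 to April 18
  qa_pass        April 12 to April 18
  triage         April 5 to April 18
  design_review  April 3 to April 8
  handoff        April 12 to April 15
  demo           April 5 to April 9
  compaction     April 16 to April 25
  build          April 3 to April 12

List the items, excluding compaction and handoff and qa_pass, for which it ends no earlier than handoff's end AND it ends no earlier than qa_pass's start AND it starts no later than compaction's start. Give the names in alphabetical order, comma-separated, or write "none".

backup, interview, lunch, reindex, sync_call, triage

Conditions: its end is no earlier than handoff's end (X.end >= April 15) AND its end is no earlier than qa_pass's start (X.end >= April 12) AND its start is no later than compaction's start (X.start <= April 16).
backup: end April 20 >= April 15? ✓; end April 20 >= April 12? ✓; start April 7 <= April 16? ✓ → yes.
build: end April 12 >= April 15? ✗; end April 12 >= April 12? ✓; start April 3 <= April 16? ✓ → no.
demo: end April 9 >= April 15? ✗; end April 9 >= April 12? ✗; start April 5 <= April 16? ✓ → no.
design_review: end April 8 >= April 15? ✗; end April 8 >= April 12? ✗; start April 3 <= April 16? ✓ → no.
interview: end April 22 >= April 15? ✓; end April 22 >= April 12? ✓; start April 15 <= April 16? ✓ → yes.
lunch: end April 19 >= April 15? ✓; end April 19 >= April 12? ✓; start April 11 <= April 16? ✓ → yes.
reindex: end April 18 >= April 15? ✓; end April 18 >= April 12? ✓; start April 12 <= April 16? ✓ → yes.
sync_call: end April 18 >= April 15? ✓; end April 18 >= April 12? ✓; start April 5 <= April 16? ✓ → yes.
triage: end April 18 >= April 15? ✓; end April 18 >= April 12? ✓; start April 5 <= April 16? ✓ → yes.
Result: backup, interview, lunch, reindex, sync_call, triage.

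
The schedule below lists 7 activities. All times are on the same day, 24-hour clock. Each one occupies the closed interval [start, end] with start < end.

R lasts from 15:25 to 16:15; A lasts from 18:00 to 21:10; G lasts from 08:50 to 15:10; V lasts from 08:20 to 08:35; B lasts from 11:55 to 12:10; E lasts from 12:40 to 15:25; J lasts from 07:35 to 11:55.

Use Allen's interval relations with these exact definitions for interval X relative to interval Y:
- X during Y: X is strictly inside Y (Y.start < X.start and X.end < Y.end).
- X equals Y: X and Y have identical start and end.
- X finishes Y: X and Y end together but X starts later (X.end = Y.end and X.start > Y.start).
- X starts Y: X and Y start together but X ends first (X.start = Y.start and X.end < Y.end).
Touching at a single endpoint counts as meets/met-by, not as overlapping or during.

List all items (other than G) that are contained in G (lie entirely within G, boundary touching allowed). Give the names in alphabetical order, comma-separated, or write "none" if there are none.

Target G = [08:50, 15:10].
A [18:00, 21:10] → after → no.
B [11:55, 12:10] → during → yes.
E [12:40, 15:25] → overlapped-by → no.
J [07:35, 11:55] → overlaps → no.
R [15:25, 16:15] → after → no.
V [08:20, 08:35] → before → no.
Result: B.

B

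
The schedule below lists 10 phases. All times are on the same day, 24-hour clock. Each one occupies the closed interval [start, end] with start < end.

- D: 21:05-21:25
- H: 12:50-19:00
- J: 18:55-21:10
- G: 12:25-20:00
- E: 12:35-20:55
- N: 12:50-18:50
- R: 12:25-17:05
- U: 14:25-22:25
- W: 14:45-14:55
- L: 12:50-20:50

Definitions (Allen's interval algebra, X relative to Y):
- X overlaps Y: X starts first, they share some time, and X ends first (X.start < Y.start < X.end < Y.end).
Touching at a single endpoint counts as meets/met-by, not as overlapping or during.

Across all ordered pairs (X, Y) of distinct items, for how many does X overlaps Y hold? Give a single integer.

17

Checking all 90 ordered pairs for relation 'overlaps'; matching pairs in alphabetical order:
(E, J): E overlaps J ✓
(E, U): E overlaps U ✓
(G, E): G overlaps E ✓
(G, J): G overlaps J ✓
(G, L): G overlaps L ✓
(G, U): G overlaps U ✓
(H, J): H overlaps J ✓
(H, U): H overlaps U ✓
(J, D): J overlaps D ✓
(L, J): L overlaps J ✓
(L, U): L overlaps U ✓
(N, U): N overlaps U ✓
(R, E): R overlaps E ✓
(R, H): R overlaps H ✓
(R, L): R overlaps L ✓
(R, N): R overlaps N ✓
(R, U): R overlaps U ✓
Count: 17.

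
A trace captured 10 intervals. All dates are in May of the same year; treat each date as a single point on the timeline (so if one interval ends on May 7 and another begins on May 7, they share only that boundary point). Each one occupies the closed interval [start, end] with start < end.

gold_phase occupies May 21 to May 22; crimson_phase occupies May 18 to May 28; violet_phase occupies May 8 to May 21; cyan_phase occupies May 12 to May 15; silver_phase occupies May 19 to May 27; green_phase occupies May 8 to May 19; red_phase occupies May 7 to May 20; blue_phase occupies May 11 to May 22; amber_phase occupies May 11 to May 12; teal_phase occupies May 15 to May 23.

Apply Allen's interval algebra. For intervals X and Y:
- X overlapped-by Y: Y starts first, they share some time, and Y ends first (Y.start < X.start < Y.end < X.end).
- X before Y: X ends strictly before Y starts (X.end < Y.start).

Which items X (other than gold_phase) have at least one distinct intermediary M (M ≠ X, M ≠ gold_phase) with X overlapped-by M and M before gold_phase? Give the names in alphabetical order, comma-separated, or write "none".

Target gold_phase = [May 21, May 22].
Intermediaries M with M before gold_phase: amber_phase, cyan_phase, green_phase, red_phase.
Via amber_phase — items with X overlapped-by amber_phase: none.
Via cyan_phase — items with X overlapped-by cyan_phase: none.
Via green_phase — items with X overlapped-by green_phase: blue_phase, crimson_phase, teal_phase.
Via red_phase — items with X overlapped-by red_phase: blue_phase, crimson_phase, silver_phase, teal_phase, violet_phase.
Union: blue_phase, crimson_phase, silver_phase, teal_phase, violet_phase.

blue_phase, crimson_phase, silver_phase, teal_phase, violet_phase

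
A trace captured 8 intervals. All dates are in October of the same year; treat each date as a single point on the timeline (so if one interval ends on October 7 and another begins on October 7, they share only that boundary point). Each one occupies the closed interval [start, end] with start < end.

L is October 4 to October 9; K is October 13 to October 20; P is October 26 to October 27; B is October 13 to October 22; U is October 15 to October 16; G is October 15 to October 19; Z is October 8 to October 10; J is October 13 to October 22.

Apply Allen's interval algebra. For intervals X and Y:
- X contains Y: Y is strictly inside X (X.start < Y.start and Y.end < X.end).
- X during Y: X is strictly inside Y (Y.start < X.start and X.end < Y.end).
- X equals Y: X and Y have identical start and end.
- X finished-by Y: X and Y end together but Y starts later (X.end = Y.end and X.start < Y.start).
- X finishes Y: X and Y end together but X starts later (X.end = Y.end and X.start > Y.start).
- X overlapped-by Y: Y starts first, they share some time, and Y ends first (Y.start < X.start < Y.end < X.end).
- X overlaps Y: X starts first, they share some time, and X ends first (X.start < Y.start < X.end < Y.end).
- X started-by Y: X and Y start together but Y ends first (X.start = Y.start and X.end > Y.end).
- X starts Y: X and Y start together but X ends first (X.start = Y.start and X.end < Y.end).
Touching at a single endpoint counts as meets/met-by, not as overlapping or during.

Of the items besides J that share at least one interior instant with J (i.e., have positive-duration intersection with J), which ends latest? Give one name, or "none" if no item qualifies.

Target J = [October 13, October 22].
B [October 13, October 22] → equals → candidate.
G [October 15, October 19] → during → candidate.
K [October 13, October 20] → starts → candidate.
L [October 4, October 9] → before → excluded.
P [October 26, October 27] → after → excluded.
U [October 15, October 16] → during → candidate.
Z [October 8, October 10] → before → excluded.
Among candidates, latest end is October 22 → B.

B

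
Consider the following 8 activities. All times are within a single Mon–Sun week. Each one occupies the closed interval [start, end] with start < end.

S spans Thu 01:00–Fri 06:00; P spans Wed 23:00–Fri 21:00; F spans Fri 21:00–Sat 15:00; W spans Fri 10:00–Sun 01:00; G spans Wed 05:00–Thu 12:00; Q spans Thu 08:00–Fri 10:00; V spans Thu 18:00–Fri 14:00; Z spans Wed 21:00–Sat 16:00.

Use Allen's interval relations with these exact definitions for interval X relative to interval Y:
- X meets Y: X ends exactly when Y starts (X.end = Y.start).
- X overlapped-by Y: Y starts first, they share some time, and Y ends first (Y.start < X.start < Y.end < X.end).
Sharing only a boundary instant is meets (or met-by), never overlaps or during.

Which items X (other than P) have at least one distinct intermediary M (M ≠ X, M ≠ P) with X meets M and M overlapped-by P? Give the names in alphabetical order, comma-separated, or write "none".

Q

Target P = [Wed 23:00, Fri 21:00].
Intermediaries M with M overlapped-by P: W.
Via W — items with X meets W: Q.
Union: Q.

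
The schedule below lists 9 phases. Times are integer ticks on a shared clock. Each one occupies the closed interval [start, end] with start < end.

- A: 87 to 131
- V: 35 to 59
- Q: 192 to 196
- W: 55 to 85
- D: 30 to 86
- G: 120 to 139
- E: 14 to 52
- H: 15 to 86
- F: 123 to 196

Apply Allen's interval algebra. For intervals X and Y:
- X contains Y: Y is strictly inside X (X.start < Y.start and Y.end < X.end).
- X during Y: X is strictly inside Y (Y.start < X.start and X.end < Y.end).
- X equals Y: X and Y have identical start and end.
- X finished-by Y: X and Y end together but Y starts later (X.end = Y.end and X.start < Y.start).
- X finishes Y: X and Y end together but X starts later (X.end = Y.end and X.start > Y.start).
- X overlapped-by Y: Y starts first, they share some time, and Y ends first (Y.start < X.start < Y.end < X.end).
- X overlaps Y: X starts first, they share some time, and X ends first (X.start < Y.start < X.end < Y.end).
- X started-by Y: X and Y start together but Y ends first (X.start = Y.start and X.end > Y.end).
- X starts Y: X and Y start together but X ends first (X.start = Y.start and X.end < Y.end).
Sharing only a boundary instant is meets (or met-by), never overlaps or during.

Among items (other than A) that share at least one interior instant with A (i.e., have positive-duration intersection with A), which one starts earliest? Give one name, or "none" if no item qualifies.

Target A = [87, 131].
D [30, 86] → before → excluded.
E [14, 52] → before → excluded.
F [123, 196] → overlapped-by → candidate.
G [120, 139] → overlapped-by → candidate.
H [15, 86] → before → excluded.
Q [192, 196] → after → excluded.
V [35, 59] → before → excluded.
W [55, 85] → before → excluded.
Among candidates, earliest start is 120 → G.

G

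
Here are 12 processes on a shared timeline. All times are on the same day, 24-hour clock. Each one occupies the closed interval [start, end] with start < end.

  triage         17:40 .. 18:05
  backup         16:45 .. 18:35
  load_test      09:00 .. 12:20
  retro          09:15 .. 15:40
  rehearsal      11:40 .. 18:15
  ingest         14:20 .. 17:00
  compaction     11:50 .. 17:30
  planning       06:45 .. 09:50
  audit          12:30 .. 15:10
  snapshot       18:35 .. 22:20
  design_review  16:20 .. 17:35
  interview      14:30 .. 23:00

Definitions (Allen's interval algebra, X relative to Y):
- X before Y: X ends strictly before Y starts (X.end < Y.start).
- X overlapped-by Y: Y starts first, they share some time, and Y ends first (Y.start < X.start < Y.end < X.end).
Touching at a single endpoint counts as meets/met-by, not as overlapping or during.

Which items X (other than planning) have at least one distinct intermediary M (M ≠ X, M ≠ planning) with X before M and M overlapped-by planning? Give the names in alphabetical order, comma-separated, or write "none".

none

Target planning = [06:45, 09:50].
Intermediaries M with M overlapped-by planning: load_test, retro.
Via load_test — items with X before load_test: none.
Via retro — items with X before retro: none.
Union: none.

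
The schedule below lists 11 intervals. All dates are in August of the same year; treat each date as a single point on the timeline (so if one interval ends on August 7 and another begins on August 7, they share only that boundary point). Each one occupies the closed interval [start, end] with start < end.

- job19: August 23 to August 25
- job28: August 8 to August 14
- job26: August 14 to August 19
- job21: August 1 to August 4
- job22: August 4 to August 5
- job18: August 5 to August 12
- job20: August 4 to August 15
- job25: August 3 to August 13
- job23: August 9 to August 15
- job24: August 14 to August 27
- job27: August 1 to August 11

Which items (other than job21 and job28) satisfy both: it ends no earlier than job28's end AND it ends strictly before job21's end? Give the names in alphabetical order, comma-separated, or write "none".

none

Conditions: its end is no earlier than job28's end (X.end >= August 14) AND its end is strictly before job21's end (X.end < August 4).
job18: end August 12 >= August 14? ✗; end August 12 < August 4? ✗ → no.
job19: end August 25 >= August 14? ✓; end August 25 < August 4? ✗ → no.
job20: end August 15 >= August 14? ✓; end August 15 < August 4? ✗ → no.
job22: end August 5 >= August 14? ✗; end August 5 < August 4? ✗ → no.
job23: end August 15 >= August 14? ✓; end August 15 < August 4? ✗ → no.
job24: end August 27 >= August 14? ✓; end August 27 < August 4? ✗ → no.
job25: end August 13 >= August 14? ✗; end August 13 < August 4? ✗ → no.
job26: end August 19 >= August 14? ✓; end August 19 < August 4? ✗ → no.
job27: end August 11 >= August 14? ✗; end August 11 < August 4? ✗ → no.
Result: none.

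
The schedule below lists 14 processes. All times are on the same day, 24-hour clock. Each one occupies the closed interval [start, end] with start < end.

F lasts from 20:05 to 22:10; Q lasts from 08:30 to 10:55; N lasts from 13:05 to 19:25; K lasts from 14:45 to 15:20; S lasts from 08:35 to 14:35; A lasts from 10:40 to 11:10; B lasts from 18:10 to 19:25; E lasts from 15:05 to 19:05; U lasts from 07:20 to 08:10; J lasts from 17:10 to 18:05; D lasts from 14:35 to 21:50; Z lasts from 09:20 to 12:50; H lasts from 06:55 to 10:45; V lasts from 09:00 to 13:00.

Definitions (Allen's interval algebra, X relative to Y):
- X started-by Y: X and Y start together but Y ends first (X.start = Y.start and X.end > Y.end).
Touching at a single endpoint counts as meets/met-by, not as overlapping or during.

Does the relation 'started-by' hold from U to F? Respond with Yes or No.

No

U = [07:20, 08:10], F = [20:05, 22:10].
Actual relation of U to F: before.
Asked whether 'started-by' holds → No.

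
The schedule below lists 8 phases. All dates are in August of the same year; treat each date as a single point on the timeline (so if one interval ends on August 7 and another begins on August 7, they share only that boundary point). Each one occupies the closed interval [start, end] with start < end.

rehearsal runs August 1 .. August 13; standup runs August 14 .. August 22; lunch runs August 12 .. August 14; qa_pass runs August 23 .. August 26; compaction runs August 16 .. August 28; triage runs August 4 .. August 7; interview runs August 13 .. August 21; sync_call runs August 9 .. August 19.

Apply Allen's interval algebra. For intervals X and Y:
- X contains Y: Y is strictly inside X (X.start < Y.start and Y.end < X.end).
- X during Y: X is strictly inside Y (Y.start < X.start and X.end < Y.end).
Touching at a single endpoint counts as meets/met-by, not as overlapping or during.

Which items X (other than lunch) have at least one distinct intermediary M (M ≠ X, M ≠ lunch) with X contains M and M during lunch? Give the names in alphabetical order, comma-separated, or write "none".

Target lunch = [August 12, August 14].
Intermediaries M with M during lunch: none.
Union: none.

none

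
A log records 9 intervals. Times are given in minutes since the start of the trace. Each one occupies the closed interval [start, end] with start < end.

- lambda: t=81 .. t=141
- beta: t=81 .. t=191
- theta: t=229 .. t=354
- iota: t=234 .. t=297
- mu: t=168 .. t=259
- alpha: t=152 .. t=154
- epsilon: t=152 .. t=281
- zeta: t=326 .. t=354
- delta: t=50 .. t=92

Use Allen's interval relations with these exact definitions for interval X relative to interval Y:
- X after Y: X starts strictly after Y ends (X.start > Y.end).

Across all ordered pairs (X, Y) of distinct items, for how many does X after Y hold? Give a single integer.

Checking all 72 ordered pairs for relation 'after'; matching pairs in alphabetical order:
(alpha, delta): alpha after delta ✓
(alpha, lambda): alpha after lambda ✓
(epsilon, delta): epsilon after delta ✓
(epsilon, lambda): epsilon after lambda ✓
(iota, alpha): iota after alpha ✓
(iota, beta): iota after beta ✓
(iota, delta): iota after delta ✓
(iota, lambda): iota after lambda ✓
(mu, alpha): mu after alpha ✓
(mu, delta): mu after delta ✓
(mu, lambda): mu after lambda ✓
(theta, alpha): theta after alpha ✓
(theta, beta): theta after beta ✓
(theta, delta): theta after delta ✓
(theta, lambda): theta after lambda ✓
(zeta, alpha): zeta after alpha ✓
(zeta, beta): zeta after beta ✓
(zeta, delta): zeta after delta ✓
(zeta, epsilon): zeta after epsilon ✓
(zeta, iota): zeta after iota ✓
(zeta, lambda): zeta after lambda ✓
(zeta, mu): zeta after mu ✓
Count: 22.

22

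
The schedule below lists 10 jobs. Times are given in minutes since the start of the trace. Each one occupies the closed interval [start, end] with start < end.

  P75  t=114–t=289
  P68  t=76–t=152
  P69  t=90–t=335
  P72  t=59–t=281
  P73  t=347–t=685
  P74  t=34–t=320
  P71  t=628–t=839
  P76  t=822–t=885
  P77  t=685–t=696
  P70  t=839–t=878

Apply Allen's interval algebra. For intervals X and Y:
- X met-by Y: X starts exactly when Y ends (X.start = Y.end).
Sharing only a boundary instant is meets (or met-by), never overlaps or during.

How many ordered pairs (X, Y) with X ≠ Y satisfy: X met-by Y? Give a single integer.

Checking all 90 ordered pairs for relation 'met-by'; matching pairs in alphabetical order:
(P70, P71): P70 met-by P71 ✓
(P77, P73): P77 met-by P73 ✓
Count: 2.

2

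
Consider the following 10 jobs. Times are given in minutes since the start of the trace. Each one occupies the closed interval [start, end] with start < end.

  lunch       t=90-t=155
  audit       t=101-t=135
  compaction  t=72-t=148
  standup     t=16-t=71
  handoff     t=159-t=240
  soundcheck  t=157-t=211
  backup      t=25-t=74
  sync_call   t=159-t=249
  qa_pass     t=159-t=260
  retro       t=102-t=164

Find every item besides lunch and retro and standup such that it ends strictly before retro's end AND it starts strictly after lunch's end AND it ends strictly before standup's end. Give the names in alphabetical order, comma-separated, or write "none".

none

Conditions: its end is strictly before retro's end (X.end < t=164) AND its start is strictly after lunch's end (X.start > t=155) AND its end is strictly before standup's end (X.end < t=71).
audit: end t=135 < t=164? ✓; start t=101 > t=155? ✗; end t=135 < t=71? ✗ → no.
backup: end t=74 < t=164? ✓; start t=25 > t=155? ✗; end t=74 < t=71? ✗ → no.
compaction: end t=148 < t=164? ✓; start t=72 > t=155? ✗; end t=148 < t=71? ✗ → no.
handoff: end t=240 < t=164? ✗; start t=159 > t=155? ✓; end t=240 < t=71? ✗ → no.
qa_pass: end t=260 < t=164? ✗; start t=159 > t=155? ✓; end t=260 < t=71? ✗ → no.
soundcheck: end t=211 < t=164? ✗; start t=157 > t=155? ✓; end t=211 < t=71? ✗ → no.
sync_call: end t=249 < t=164? ✗; start t=159 > t=155? ✓; end t=249 < t=71? ✗ → no.
Result: none.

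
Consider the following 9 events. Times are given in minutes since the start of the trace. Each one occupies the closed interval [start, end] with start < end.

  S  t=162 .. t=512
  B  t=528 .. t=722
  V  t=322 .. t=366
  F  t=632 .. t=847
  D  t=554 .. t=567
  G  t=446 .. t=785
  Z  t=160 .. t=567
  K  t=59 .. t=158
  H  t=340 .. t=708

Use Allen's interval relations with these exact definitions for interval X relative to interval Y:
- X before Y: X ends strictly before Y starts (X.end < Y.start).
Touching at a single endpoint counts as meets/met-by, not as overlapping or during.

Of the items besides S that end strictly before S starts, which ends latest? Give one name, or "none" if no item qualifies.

Target S = [t=162, t=512].
B [t=528, t=722] → after → excluded.
D [t=554, t=567] → after → excluded.
F [t=632, t=847] → after → excluded.
G [t=446, t=785] → overlapped-by → excluded.
H [t=340, t=708] → overlapped-by → excluded.
K [t=59, t=158] → before → candidate.
V [t=322, t=366] → during → excluded.
Z [t=160, t=567] → contains → excluded.
Among candidates, latest end is t=158 → K.

K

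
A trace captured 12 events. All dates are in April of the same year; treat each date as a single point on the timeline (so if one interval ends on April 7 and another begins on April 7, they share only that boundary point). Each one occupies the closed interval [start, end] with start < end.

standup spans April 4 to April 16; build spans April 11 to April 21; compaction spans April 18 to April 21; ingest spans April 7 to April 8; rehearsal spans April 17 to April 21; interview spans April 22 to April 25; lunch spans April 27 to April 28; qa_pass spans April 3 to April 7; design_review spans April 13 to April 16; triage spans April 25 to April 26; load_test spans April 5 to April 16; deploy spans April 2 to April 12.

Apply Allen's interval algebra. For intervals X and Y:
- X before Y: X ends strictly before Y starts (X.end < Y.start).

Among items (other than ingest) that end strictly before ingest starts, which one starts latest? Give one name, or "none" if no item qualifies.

Target ingest = [April 7, April 8].
build [April 11, April 21] → after → excluded.
compaction [April 18, April 21] → after → excluded.
deploy [April 2, April 12] → contains → excluded.
design_review [April 13, April 16] → after → excluded.
interview [April 22, April 25] → after → excluded.
load_test [April 5, April 16] → contains → excluded.
lunch [April 27, April 28] → after → excluded.
qa_pass [April 3, April 7] → meets → excluded.
rehearsal [April 17, April 21] → after → excluded.
standup [April 4, April 16] → contains → excluded.
triage [April 25, April 26] → after → excluded.
No candidates → none.

none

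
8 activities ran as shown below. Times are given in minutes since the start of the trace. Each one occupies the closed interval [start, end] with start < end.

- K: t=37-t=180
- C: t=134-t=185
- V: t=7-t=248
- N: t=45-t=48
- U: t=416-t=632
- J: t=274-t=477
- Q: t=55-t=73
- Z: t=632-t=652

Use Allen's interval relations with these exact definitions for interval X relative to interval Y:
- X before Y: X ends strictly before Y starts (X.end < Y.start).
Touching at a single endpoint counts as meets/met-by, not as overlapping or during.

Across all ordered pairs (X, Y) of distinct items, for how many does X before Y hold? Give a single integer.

Checking all 56 ordered pairs for relation 'before'; matching pairs in alphabetical order:
(C, J): C before J ✓
(C, U): C before U ✓
(C, Z): C before Z ✓
(J, Z): J before Z ✓
(K, J): K before J ✓
(K, U): K before U ✓
(K, Z): K before Z ✓
(N, C): N before C ✓
(N, J): N before J ✓
(N, Q): N before Q ✓
(N, U): N before U ✓
(N, Z): N before Z ✓
(Q, C): Q before C ✓
(Q, J): Q before J ✓
(Q, U): Q before U ✓
(Q, Z): Q before Z ✓
(V, J): V before J ✓
(V, U): V before U ✓
(V, Z): V before Z ✓
Count: 19.

19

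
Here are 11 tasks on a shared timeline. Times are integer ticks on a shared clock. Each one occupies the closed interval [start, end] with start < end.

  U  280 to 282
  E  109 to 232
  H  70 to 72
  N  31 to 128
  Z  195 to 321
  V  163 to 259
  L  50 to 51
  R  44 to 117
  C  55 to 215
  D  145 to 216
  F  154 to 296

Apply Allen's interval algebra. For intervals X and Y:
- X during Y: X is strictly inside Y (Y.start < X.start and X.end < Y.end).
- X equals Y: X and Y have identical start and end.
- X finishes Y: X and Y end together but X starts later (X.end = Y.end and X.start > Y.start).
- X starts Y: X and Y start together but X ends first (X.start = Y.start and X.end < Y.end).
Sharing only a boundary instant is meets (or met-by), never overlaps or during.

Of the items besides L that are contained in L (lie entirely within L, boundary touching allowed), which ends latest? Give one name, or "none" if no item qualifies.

Target L = [50, 51].
C [55, 215] → after → excluded.
D [145, 216] → after → excluded.
E [109, 232] → after → excluded.
F [154, 296] → after → excluded.
H [70, 72] → after → excluded.
N [31, 128] → contains → excluded.
R [44, 117] → contains → excluded.
U [280, 282] → after → excluded.
V [163, 259] → after → excluded.
Z [195, 321] → after → excluded.
No candidates → none.

none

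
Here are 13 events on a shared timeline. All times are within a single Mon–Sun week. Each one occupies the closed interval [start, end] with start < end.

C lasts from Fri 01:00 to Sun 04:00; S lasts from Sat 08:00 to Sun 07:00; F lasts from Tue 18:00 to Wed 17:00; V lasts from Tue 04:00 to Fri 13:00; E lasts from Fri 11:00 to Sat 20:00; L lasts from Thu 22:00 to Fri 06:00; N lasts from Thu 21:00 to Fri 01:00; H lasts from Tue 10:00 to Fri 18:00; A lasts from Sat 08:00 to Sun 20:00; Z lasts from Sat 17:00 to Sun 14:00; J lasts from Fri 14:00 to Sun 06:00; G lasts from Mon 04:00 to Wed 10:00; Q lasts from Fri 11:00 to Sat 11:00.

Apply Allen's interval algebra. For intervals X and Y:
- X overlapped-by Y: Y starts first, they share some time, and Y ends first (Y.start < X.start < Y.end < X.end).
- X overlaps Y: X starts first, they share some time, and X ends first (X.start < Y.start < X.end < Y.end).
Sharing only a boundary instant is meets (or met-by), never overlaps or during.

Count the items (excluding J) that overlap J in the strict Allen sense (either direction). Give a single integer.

Target J = [Fri 14:00, Sun 06:00].
A [Sat 08:00, Sun 20:00] → overlapped-by → counts.
C [Fri 01:00, Sun 04:00] → overlaps → counts.
E [Fri 11:00, Sat 20:00] → overlaps → counts.
F [Tue 18:00, Wed 17:00] → before → no.
G [Mon 04:00, Wed 10:00] → before → no.
H [Tue 10:00, Fri 18:00] → overlaps → counts.
L [Thu 22:00, Fri 06:00] → before → no.
N [Thu 21:00, Fri 01:00] → before → no.
Q [Fri 11:00, Sat 11:00] → overlaps → counts.
S [Sat 08:00, Sun 07:00] → overlapped-by → counts.
V [Tue 04:00, Fri 13:00] → before → no.
Z [Sat 17:00, Sun 14:00] → overlapped-by → counts.
Total: 7.

7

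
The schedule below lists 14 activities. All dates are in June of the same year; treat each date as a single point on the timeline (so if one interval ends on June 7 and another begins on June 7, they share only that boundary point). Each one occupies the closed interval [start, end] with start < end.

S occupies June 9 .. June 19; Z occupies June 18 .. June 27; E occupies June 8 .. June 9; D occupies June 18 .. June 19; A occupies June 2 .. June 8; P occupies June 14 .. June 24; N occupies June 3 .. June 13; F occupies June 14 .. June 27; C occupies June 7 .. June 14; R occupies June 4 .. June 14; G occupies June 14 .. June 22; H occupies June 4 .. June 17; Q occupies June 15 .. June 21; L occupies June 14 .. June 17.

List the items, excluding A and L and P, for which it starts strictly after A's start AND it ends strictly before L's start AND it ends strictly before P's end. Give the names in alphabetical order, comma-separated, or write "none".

Conditions: its start is strictly after A's start (X.start > June 2) AND its end is strictly before L's start (X.end < June 14) AND its end is strictly before P's end (X.end < June 24).
C: start June 7 > June 2? ✓; end June 14 < June 14? ✗; end June 14 < June 24? ✓ → no.
D: start June 18 > June 2? ✓; end June 19 < June 14? ✗; end June 19 < June 24? ✓ → no.
E: start June 8 > June 2? ✓; end June 9 < June 14? ✓; end June 9 < June 24? ✓ → yes.
F: start June 14 > June 2? ✓; end June 27 < June 14? ✗; end June 27 < June 24? ✗ → no.
G: start June 14 > June 2? ✓; end June 22 < June 14? ✗; end June 22 < June 24? ✓ → no.
H: start June 4 > June 2? ✓; end June 17 < June 14? ✗; end June 17 < June 24? ✓ → no.
N: start June 3 > June 2? ✓; end June 13 < June 14? ✓; end June 13 < June 24? ✓ → yes.
Q: start June 15 > June 2? ✓; end June 21 < June 14? ✗; end June 21 < June 24? ✓ → no.
R: start June 4 > June 2? ✓; end June 14 < June 14? ✗; end June 14 < June 24? ✓ → no.
S: start June 9 > June 2? ✓; end June 19 < June 14? ✗; end June 19 < June 24? ✓ → no.
Z: start June 18 > June 2? ✓; end June 27 < June 14? ✗; end June 27 < June 24? ✗ → no.
Result: E, N.

E, N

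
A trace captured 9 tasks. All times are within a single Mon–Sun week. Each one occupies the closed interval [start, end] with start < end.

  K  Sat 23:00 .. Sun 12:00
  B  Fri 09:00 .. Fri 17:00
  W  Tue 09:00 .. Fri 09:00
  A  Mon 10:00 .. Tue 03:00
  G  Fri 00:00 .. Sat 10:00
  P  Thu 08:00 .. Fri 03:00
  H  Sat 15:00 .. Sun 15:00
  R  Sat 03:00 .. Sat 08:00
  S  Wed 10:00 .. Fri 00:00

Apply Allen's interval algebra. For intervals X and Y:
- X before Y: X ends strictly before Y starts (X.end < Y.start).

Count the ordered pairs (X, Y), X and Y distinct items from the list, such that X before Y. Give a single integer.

26

Checking all 72 ordered pairs for relation 'before'; matching pairs in alphabetical order:
(A, B): A before B ✓
(A, G): A before G ✓
(A, H): A before H ✓
(A, K): A before K ✓
(A, P): A before P ✓
(A, R): A before R ✓
(A, S): A before S ✓
(A, W): A before W ✓
(B, H): B before H ✓
(B, K): B before K ✓
(B, R): B before R ✓
(G, H): G before H ✓
(G, K): G before K ✓
(P, B): P before B ✓
(P, H): P before H ✓
(P, K): P before K ✓
(P, R): P before R ✓
(R, H): R before H ✓
(R, K): R before K ✓
(S, B): S before B ✓
(S, H): S before H ✓
(S, K): S before K ✓
(S, R): S before R ✓
(W, H): W before H ✓
... plus 2 further pairs not listed.
Count: 26.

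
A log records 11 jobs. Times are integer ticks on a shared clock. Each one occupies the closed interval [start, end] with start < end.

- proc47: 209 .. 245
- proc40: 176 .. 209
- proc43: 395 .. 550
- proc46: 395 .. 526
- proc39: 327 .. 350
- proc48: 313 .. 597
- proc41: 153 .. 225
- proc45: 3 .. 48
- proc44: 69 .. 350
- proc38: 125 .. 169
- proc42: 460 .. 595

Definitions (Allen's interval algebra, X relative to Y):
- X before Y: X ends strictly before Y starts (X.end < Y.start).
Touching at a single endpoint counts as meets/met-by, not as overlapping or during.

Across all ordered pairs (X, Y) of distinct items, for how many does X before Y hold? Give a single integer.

38

Checking all 110 ordered pairs for relation 'before'; matching pairs in alphabetical order:
(proc38, proc39): proc38 before proc39 ✓
(proc38, proc40): proc38 before proc40 ✓
(proc38, proc42): proc38 before proc42 ✓
(proc38, proc43): proc38 before proc43 ✓
(proc38, proc46): proc38 before proc46 ✓
(proc38, proc47): proc38 before proc47 ✓
(proc38, proc48): proc38 before proc48 ✓
(proc39, proc42): proc39 before proc42 ✓
(proc39, proc43): proc39 before proc43 ✓
(proc39, proc46): proc39 before proc46 ✓
(proc40, proc39): proc40 before proc39 ✓
(proc40, proc42): proc40 before proc42 ✓
(proc40, proc43): proc40 before proc43 ✓
(proc40, proc46): proc40 before proc46 ✓
(proc40, proc48): proc40 before proc48 ✓
(proc41, proc39): proc41 before proc39 ✓
(proc41, proc42): proc41 before proc42 ✓
(proc41, proc43): proc41 before proc43 ✓
(proc41, proc46): proc41 before proc46 ✓
(proc41, proc48): proc41 before proc48 ✓
(proc44, proc42): proc44 before proc42 ✓
(proc44, proc43): proc44 before proc43 ✓
(proc44, proc46): proc44 before proc46 ✓
(proc45, proc38): proc45 before proc38 ✓
... plus 14 further pairs not listed.
Count: 38.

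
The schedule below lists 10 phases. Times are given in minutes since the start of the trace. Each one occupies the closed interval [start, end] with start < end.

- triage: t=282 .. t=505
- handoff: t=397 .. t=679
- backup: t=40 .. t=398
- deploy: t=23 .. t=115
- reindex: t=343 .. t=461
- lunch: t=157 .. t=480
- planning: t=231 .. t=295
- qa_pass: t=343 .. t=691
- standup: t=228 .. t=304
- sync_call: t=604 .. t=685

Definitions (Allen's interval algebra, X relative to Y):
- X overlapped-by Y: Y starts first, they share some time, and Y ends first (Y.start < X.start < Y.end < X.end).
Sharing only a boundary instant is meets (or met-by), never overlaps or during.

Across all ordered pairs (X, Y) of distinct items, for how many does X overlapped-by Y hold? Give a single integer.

15

Checking all 90 ordered pairs for relation 'overlapped-by'; matching pairs in alphabetical order:
(backup, deploy): backup overlapped-by deploy ✓
(handoff, backup): handoff overlapped-by backup ✓
(handoff, lunch): handoff overlapped-by lunch ✓
(handoff, reindex): handoff overlapped-by reindex ✓
(handoff, triage): handoff overlapped-by triage ✓
(lunch, backup): lunch overlapped-by backup ✓
(qa_pass, backup): qa_pass overlapped-by backup ✓
(qa_pass, lunch): qa_pass overlapped-by lunch ✓
(qa_pass, triage): qa_pass overlapped-by triage ✓
(reindex, backup): reindex overlapped-by backup ✓
(sync_call, handoff): sync_call overlapped-by handoff ✓
(triage, backup): triage overlapped-by backup ✓
(triage, lunch): triage overlapped-by lunch ✓
(triage, planning): triage overlapped-by planning ✓
(triage, standup): triage overlapped-by standup ✓
Count: 15.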